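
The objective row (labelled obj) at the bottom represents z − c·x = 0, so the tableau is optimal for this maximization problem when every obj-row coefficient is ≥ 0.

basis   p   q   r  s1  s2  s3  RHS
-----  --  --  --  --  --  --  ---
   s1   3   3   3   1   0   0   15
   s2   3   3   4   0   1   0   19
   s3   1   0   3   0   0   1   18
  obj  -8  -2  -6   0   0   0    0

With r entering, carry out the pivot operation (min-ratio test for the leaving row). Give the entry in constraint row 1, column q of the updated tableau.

3/4

Ratio test on column r — row 1: 15/3 = 5; row 2: 19/4 = 19/4; row 3: 18/3 = 6. Minimum is 19/4 at row 2 (s2 leaves); pivot element 4.
Divide row 2 by 4; eliminate column r from the other rows.
Row 1 update in column q: 3 − 3·(3/4) = 3/4.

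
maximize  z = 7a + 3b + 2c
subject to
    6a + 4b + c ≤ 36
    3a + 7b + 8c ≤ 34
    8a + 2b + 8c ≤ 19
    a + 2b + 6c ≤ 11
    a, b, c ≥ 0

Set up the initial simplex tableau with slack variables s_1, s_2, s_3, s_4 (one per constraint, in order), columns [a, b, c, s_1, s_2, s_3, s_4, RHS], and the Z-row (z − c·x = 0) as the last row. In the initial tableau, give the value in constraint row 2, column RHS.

The RHS of constraint 2 is b_2 = 34.

34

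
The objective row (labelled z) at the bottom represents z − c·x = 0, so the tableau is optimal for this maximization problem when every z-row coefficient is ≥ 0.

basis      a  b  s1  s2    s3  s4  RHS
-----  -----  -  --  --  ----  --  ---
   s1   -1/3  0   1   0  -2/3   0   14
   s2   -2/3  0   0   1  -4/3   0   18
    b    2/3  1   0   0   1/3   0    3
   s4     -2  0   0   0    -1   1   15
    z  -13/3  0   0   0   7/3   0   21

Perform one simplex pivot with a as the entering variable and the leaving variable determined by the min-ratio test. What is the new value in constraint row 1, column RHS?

31/2

Ratio test on column a — row 1: entry -1/3 ≤ 0; row 2: entry -2/3 ≤ 0; row 3: 3/(2/3) = 9/2; row 4: entry -2 ≤ 0. Minimum is 9/2 at row 3 (b leaves); pivot element 2/3.
Divide row 3 by 2/3; eliminate column a from the other rows.
Row 1 update in column RHS: 14 − (-1/3)·(9/2) = 31/2.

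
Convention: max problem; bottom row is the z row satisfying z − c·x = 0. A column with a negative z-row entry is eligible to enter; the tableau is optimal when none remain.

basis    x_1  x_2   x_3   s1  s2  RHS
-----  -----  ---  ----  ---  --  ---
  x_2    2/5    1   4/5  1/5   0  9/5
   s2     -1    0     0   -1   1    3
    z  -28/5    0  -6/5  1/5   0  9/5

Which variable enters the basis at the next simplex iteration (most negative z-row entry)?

x_1

Negative z-row entries: x_1: -28/5, x_3: -6/5.
The most negative is -28/5 in column x_1, so x_1 enters.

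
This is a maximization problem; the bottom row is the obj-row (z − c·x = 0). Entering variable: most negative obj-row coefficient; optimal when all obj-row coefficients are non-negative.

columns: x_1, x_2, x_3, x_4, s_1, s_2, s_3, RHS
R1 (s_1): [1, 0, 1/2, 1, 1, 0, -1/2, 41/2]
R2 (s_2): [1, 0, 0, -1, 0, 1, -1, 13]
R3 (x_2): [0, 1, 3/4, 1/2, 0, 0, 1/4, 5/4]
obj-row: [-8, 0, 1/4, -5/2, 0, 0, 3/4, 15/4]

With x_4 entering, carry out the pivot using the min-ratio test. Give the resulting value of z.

10

Ratio test on column x_4 — row 1: (41/2)/1 = 41/2; row 2: entry -1 ≤ 0; row 3: (5/4)/(1/2) = 5/2. Minimum is 5/2 at row 3 (x_2 leaves); pivot element 1/2.
Pivot on row 3; the obj-row RHS becomes 15/4 − (-5/2)·(5/2) = 10.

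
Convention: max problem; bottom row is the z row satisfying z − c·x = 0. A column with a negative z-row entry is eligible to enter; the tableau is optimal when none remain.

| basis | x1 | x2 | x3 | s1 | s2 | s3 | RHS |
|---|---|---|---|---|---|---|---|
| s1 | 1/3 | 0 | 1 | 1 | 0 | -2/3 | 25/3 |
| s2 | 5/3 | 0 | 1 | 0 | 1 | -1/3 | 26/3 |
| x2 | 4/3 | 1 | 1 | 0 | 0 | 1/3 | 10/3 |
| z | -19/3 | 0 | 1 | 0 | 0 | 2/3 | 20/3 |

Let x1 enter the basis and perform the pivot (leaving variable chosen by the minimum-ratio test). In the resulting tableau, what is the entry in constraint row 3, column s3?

Ratio test on column x1 — row 1: (25/3)/(1/3) = 25; row 2: (26/3)/(5/3) = 26/5; row 3: (10/3)/(4/3) = 5/2. Minimum is 5/2 at row 3 (x2 leaves); pivot element 4/3.
Divide row 3 by 4/3; eliminate column x1 from the other rows.
In the new row 3, the s3 entry is the old entry divided by the pivot: (1/3)/(4/3) = 1/4.

1/4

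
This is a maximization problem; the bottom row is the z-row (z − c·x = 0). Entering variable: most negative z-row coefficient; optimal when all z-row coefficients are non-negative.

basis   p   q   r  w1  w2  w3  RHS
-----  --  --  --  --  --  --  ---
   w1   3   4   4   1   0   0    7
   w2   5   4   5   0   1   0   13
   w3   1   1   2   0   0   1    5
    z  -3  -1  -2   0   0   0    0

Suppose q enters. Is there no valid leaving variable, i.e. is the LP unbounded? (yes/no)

Column q has positive entries in row(s) 1, 2, 3, so the ratio test bounds it — not unbounded.

no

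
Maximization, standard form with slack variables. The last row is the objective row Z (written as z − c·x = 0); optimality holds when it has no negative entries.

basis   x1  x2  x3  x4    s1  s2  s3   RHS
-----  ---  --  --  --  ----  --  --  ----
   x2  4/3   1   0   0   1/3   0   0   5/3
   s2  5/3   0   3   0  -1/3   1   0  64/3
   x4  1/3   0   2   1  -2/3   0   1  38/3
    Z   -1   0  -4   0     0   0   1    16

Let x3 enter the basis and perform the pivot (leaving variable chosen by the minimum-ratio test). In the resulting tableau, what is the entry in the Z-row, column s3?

3

Ratio test on column x3 — row 1: entry 0 ≤ 0; row 2: (64/3)/3 = 64/9; row 3: (38/3)/2 = 19/3. Minimum is 19/3 at row 3 (x4 leaves); pivot element 2.
Divide row 3 by 2; eliminate column x3 from the other rows.
Z-row update in column s3: 1 − (-4)·(1/2) = 3.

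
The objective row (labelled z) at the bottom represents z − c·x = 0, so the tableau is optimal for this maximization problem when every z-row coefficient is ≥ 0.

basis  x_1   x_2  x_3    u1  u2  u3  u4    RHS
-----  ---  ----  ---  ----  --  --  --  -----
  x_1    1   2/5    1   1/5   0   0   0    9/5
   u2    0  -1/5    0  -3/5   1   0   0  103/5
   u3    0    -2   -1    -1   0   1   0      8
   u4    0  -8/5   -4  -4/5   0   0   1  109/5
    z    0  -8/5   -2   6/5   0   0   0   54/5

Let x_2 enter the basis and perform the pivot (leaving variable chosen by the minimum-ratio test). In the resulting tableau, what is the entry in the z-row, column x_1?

Ratio test on column x_2 — row 1: (9/5)/(2/5) = 9/2; row 2: entry -1/5 ≤ 0; row 3: entry -2 ≤ 0; row 4: entry -8/5 ≤ 0. Minimum is 9/2 at row 1 (x_1 leaves); pivot element 2/5.
Divide row 1 by 2/5; eliminate column x_2 from the other rows.
z-row update in column x_1: 0 − (-8/5)·(5/2) = 4.

4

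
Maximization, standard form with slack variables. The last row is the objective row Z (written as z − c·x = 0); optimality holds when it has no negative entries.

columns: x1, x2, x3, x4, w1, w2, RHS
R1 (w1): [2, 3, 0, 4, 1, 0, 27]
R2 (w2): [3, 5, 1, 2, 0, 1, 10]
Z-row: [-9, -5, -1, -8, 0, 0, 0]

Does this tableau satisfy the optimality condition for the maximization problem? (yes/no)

no

The Z-row has a negative entry -9 in column x1, so it is not optimal.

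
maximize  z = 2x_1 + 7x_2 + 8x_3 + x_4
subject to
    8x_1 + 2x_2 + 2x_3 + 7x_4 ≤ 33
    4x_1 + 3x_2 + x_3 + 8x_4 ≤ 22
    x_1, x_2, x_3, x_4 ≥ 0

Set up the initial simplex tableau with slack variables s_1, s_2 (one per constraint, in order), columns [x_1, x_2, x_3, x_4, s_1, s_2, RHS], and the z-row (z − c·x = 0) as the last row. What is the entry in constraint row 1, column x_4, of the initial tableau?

7

Constraint 1 has coefficient 7 on x_4.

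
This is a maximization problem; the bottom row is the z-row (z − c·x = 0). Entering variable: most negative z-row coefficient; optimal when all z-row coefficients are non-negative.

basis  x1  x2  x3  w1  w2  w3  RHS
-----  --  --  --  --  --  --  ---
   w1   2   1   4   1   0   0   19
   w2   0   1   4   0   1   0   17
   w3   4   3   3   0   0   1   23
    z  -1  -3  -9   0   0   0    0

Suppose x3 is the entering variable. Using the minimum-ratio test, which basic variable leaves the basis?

w2

Column x3 entries and ratios — w1: 19/4 = 19/4; w2: 17/4 = 17/4; w3: 23/3 = 23/3.
Smallest ratio is 17/4 in the row of w2, so w2 leaves.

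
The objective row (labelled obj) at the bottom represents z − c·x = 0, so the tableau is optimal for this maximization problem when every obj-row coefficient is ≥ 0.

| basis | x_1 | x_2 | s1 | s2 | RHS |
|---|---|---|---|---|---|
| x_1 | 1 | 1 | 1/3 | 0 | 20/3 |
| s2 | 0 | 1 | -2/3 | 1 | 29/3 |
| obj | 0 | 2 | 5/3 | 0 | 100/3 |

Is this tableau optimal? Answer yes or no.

Every obj-row coefficient is ≥ 0, so the tableau is optimal.

yes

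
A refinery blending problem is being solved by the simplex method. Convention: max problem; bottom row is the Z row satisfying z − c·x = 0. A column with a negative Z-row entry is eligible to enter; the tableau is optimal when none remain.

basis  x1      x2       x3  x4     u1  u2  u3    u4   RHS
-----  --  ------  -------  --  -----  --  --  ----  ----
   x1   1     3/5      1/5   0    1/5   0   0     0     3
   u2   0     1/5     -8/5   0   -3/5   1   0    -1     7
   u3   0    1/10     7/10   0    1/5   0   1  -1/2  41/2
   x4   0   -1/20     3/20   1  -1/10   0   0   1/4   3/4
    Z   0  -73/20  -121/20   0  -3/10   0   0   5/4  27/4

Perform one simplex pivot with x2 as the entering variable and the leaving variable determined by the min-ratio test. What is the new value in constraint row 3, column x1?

-1/6

Ratio test on column x2 — row 1: 3/(3/5) = 5; row 2: 7/(1/5) = 35; row 3: (41/2)/(1/10) = 205; row 4: entry -1/20 ≤ 0. Minimum is 5 at row 1 (x1 leaves); pivot element 3/5.
Divide row 1 by 3/5; eliminate column x2 from the other rows.
Row 3 update in column x1: 0 − (1/10)·(5/3) = -1/6.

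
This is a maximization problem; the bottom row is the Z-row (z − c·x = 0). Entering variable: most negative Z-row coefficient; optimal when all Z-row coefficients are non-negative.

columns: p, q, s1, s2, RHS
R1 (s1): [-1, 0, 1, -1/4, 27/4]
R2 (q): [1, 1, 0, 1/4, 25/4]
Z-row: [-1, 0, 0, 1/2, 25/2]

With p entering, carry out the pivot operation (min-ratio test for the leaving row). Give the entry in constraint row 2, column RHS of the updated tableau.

25/4

Ratio test on column p — row 1: entry -1 ≤ 0; row 2: (25/4)/1 = 25/4. Minimum is 25/4 at row 2 (q leaves); pivot element 1.
Divide row 2 by 1; eliminate column p from the other rows.
In the new row 2, the RHS entry is the old entry divided by the pivot: (25/4)/1 = 25/4.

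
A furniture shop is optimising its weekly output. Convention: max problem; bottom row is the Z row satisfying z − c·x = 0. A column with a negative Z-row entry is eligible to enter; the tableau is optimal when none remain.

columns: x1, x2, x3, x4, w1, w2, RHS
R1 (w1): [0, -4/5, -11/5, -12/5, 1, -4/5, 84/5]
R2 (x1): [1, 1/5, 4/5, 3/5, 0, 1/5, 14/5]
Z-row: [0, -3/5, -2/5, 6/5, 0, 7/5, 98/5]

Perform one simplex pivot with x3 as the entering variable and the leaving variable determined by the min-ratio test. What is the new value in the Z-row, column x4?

Ratio test on column x3 — row 1: entry -11/5 ≤ 0; row 2: (14/5)/(4/5) = 7/2. Minimum is 7/2 at row 2 (x1 leaves); pivot element 4/5.
Divide row 2 by 4/5; eliminate column x3 from the other rows.
Z-row update in column x4: 6/5 − (-2/5)·(3/4) = 3/2.

3/2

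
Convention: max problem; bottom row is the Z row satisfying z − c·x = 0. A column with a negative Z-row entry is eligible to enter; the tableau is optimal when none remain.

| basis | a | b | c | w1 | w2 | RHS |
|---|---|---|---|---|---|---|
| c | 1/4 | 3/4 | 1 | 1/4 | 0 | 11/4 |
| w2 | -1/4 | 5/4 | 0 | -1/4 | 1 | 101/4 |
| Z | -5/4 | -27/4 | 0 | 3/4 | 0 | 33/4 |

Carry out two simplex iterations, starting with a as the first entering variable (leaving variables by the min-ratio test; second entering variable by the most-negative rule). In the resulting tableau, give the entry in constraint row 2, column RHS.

Ratio test on column a — row 1: (11/4)/(1/4) = 11; row 2: entry -1/4 ≤ 0. Minimum is 11 at row 1 (c leaves); pivot element 1/4.
Divide row 1 by 1/4; eliminate column a from the other rows.
Second iteration: most negative Z-row entry is -3 in column b, so b enters.
Ratio test on column b — row 1: 11/3 = 11/3; row 2: 28/2 = 14. Minimum is 11/3 at row 1 (a leaves); pivot element 3.
Divide row 1 by 3; eliminate column b from the other rows.
After both pivots, the entry at constraint row 2, column RHS is 62/3.

62/3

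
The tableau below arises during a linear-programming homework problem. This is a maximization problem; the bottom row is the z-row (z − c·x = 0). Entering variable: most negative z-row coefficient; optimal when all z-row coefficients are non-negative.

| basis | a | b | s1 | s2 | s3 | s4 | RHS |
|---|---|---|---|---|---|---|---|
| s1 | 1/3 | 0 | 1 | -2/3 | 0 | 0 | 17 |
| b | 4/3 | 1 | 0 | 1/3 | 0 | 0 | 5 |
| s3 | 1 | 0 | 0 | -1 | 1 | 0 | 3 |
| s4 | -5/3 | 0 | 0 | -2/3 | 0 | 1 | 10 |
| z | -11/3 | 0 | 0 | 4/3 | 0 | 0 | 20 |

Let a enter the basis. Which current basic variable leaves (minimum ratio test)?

s3

Column a entries and ratios — s1: 17/(1/3) = 51; b: 5/(4/3) = 15/4; s3: 3/1 = 3; s4: -5/3 ≤ 0, skip.
Smallest ratio is 3 in the row of s3, so s3 leaves.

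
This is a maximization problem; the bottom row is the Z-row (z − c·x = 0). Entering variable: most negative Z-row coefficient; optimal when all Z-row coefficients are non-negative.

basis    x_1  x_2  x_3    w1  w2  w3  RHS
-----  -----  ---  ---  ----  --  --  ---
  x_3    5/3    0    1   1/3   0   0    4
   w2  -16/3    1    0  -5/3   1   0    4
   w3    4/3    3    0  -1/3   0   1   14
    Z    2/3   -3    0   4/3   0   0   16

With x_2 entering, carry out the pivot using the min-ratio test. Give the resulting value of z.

28

Ratio test on column x_2 — row 1: entry 0 ≤ 0; row 2: 4/1 = 4; row 3: 14/3 = 14/3. Minimum is 4 at row 2 (w2 leaves); pivot element 1.
Pivot on row 2; the Z-row RHS becomes 16 − (-3)·4 = 28.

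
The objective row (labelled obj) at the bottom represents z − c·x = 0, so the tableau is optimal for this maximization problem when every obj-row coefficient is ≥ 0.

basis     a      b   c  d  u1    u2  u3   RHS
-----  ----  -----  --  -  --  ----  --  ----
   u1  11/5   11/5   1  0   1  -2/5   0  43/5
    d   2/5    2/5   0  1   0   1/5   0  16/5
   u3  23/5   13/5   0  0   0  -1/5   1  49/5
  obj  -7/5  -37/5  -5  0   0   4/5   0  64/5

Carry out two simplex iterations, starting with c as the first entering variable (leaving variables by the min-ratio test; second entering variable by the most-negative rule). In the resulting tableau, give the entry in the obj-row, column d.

Ratio test on column c — row 1: (43/5)/1 = 43/5; row 2: entry 0 ≤ 0; row 3: entry 0 ≤ 0. Minimum is 43/5 at row 1 (u1 leaves); pivot element 1.
Divide row 1 by 1; eliminate column c from the other rows.
Second iteration: most negative obj-row entry is -6/5 in column u2, so u2 enters.
Ratio test on column u2 — row 1: entry -2/5 ≤ 0; row 2: (16/5)/(1/5) = 16; row 3: entry -1/5 ≤ 0. Minimum is 16 at row 2 (d leaves); pivot element 1/5.
Divide row 2 by 1/5; eliminate column u2 from the other rows.
After both pivots, the entry at the obj-row, column d is 6.

6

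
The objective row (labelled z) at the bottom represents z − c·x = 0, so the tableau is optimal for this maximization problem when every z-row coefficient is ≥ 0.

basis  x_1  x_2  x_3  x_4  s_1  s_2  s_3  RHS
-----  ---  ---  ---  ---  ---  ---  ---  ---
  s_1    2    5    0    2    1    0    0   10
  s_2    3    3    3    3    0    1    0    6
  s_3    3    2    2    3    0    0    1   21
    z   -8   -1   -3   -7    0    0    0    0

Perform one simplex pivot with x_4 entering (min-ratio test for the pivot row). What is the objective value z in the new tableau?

Ratio test on column x_4 — row 1: 10/2 = 5; row 2: 6/3 = 2; row 3: 21/3 = 7. Minimum is 2 at row 2 (s_2 leaves); pivot element 3.
Pivot on row 2; the z-row RHS becomes 0 − (-7)·2 = 14.

14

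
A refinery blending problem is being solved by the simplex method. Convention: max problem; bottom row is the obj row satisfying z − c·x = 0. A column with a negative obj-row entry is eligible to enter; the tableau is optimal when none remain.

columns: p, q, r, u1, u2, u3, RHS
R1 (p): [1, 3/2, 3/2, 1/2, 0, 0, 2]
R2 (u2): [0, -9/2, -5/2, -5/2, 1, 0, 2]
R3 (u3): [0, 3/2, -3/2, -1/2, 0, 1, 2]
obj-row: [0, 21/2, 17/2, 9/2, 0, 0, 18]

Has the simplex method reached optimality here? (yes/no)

Every obj-row coefficient is ≥ 0, so the tableau is optimal.

yes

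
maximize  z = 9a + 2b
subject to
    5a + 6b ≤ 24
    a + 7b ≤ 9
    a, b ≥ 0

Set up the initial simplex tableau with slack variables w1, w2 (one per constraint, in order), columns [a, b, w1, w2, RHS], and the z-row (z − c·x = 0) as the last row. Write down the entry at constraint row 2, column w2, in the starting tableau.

1

Slack w2 belongs to constraint 2; its column is the unit vector e_2, so the entry in row 2 is 1.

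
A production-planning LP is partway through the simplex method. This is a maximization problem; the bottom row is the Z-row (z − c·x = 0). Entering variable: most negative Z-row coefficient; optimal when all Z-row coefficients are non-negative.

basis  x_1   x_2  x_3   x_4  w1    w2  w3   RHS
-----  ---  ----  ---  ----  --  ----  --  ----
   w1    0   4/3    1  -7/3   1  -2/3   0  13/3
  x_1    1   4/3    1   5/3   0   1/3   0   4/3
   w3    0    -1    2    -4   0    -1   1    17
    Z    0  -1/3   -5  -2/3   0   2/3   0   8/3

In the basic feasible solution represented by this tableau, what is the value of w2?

w2 is not in the basis, so in the current basic feasible solution w2 = 0.

0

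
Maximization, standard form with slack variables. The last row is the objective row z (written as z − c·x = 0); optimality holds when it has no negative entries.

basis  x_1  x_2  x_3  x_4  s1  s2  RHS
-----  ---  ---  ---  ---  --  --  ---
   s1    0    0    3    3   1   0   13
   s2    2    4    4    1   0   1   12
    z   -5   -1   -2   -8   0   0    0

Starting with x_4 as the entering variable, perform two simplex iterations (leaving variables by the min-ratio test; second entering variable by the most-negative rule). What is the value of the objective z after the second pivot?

323/6

Ratio test on column x_4 — row 1: 13/3 = 13/3; row 2: 12/1 = 12. Minimum is 13/3 at row 1 (s1 leaves); pivot element 3.
Pivot on row 1; the z-row RHS becomes 0 − (-8)·(13/3) = 104/3.
Next entering variable (most negative z-row entry -5): x_1.
Ratio test on column x_1 — row 1: entry 0 ≤ 0; row 2: (23/3)/2 = 23/6. Minimum is 23/6 at row 2 (s2 leaves); pivot element 2.
After the second pivot the z-row RHS is 104/3 − (-5)·(23/6) = 323/6.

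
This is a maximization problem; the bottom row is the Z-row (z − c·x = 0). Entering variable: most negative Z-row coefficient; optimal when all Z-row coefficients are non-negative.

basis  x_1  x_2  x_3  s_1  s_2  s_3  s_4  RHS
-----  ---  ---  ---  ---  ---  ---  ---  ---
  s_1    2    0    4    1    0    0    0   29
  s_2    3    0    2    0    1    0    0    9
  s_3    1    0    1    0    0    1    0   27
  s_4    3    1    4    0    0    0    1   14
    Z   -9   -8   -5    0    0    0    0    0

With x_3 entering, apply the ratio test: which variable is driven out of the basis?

s_4

Column x_3 entries and ratios — s_1: 29/4 = 29/4; s_2: 9/2 = 9/2; s_3: 27/1 = 27; s_4: 14/4 = 7/2.
Smallest ratio is 7/2 in the row of s_4, so s_4 leaves.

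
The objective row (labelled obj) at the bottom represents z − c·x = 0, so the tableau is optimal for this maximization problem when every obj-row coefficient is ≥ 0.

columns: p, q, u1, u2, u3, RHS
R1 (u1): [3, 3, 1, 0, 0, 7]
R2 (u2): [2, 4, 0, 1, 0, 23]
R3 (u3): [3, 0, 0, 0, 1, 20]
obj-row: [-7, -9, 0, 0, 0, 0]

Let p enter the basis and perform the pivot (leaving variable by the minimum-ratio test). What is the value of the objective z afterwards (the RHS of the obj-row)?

Ratio test on column p — row 1: 7/3 = 7/3; row 2: 23/2 = 23/2; row 3: 20/3 = 20/3. Minimum is 7/3 at row 1 (u1 leaves); pivot element 3.
Pivot on row 1; the obj-row RHS becomes 0 − (-7)·(7/3) = 49/3.

49/3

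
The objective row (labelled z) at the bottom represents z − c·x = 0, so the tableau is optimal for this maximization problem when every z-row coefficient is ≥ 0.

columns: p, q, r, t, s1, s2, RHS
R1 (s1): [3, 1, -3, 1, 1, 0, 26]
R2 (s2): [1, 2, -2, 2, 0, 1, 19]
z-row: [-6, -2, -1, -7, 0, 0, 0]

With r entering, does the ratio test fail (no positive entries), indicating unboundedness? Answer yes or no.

yes

Every constraint-row entry in column r is ≤ 0, so increasing r is unbounded.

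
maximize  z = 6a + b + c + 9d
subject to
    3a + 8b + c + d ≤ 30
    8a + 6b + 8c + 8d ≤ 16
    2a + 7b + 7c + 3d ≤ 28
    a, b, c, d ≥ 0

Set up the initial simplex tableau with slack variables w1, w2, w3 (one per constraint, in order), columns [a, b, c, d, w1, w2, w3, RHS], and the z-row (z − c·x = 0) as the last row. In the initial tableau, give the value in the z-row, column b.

The z-row carries the negated objective coefficients: the b entry is -1.

-1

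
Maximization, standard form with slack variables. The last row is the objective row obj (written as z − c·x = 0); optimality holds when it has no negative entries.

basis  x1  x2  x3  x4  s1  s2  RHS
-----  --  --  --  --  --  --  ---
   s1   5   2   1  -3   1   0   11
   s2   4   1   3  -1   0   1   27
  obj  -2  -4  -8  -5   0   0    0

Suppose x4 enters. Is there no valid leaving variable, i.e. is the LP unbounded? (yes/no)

Every constraint-row entry in column x4 is ≤ 0, so increasing x4 is unbounded.

yes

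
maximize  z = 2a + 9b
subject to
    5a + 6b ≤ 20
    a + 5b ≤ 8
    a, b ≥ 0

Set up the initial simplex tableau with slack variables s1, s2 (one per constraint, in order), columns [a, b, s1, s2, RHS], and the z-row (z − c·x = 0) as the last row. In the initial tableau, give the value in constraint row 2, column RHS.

The RHS of constraint 2 is b_2 = 8.

8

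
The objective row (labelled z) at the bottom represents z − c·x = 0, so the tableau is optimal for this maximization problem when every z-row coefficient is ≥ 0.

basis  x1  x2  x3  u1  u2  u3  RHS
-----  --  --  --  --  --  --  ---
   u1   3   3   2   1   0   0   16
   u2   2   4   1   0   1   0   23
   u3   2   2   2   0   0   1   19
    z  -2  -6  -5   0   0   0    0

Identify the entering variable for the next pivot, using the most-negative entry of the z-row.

Negative z-row entries: x1: -2, x2: -6, x3: -5.
The most negative is -6 in column x2, so x2 enters.

x2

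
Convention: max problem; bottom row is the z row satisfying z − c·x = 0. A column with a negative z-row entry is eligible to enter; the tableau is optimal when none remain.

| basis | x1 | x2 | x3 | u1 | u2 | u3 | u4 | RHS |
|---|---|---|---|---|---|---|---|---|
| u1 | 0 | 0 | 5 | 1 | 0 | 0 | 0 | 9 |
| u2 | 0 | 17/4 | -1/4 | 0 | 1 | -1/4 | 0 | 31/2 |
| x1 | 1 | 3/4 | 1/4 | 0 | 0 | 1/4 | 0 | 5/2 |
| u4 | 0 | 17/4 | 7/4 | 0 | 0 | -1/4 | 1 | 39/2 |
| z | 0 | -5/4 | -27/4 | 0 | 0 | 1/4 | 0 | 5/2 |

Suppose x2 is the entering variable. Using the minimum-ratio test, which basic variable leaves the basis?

x1

Column x2 entries and ratios — u1: 0 ≤ 0, skip; u2: (31/2)/(17/4) = 62/17; x1: (5/2)/(3/4) = 10/3; u4: (39/2)/(17/4) = 78/17.
Smallest ratio is 10/3 in the row of x1, so x1 leaves.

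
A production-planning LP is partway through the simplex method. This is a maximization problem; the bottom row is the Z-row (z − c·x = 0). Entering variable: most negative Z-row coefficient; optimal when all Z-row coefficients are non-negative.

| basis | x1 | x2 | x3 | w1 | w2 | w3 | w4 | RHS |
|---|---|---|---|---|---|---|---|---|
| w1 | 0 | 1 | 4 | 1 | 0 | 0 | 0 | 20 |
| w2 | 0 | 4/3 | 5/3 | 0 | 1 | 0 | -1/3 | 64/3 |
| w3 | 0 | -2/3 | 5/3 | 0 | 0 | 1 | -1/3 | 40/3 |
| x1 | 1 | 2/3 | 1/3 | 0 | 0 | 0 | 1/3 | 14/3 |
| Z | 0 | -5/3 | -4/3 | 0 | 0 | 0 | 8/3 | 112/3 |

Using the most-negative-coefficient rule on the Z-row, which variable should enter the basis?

x2

Negative Z-row entries: x2: -5/3, x3: -4/3.
The most negative is -5/3 in column x2, so x2 enters.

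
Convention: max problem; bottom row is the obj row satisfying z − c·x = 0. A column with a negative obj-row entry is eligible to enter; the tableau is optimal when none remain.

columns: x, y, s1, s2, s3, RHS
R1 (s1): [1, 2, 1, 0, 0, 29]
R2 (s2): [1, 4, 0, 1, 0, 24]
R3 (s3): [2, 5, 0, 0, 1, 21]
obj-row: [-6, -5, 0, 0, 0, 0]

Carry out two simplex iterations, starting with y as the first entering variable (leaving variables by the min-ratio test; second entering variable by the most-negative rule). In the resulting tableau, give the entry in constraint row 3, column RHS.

Ratio test on column y — row 1: 29/2 = 29/2; row 2: 24/4 = 6; row 3: 21/5 = 21/5. Minimum is 21/5 at row 3 (s3 leaves); pivot element 5.
Divide row 3 by 5; eliminate column y from the other rows.
Second iteration: most negative obj-row entry is -4 in column x, so x enters.
Ratio test on column x — row 1: (103/5)/(1/5) = 103; row 2: entry -3/5 ≤ 0; row 3: (21/5)/(2/5) = 21/2. Minimum is 21/2 at row 3 (y leaves); pivot element 2/5.
Divide row 3 by 2/5; eliminate column x from the other rows.
After both pivots, the entry at constraint row 3, column RHS is 21/2.

21/2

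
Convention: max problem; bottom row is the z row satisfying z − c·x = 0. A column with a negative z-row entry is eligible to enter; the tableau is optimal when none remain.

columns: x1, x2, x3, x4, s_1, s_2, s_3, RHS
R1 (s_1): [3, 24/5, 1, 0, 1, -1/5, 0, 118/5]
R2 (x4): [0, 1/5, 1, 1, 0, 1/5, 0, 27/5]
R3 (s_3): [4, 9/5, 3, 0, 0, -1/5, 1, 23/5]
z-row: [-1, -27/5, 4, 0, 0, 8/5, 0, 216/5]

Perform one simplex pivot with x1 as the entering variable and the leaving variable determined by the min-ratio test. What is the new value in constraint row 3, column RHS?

Ratio test on column x1 — row 1: (118/5)/3 = 118/15; row 2: entry 0 ≤ 0; row 3: (23/5)/4 = 23/20. Minimum is 23/20 at row 3 (s_3 leaves); pivot element 4.
Divide row 3 by 4; eliminate column x1 from the other rows.
In the new row 3, the RHS entry is the old entry divided by the pivot: (23/5)/4 = 23/20.

23/20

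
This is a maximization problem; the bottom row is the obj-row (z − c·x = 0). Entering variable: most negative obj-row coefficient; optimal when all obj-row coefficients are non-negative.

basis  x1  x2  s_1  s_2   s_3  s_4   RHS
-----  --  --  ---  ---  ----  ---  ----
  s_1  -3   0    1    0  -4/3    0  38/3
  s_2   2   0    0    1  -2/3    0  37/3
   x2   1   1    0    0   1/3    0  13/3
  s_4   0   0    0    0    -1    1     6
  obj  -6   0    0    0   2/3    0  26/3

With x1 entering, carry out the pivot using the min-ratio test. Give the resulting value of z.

Ratio test on column x1 — row 1: entry -3 ≤ 0; row 2: (37/3)/2 = 37/6; row 3: (13/3)/1 = 13/3; row 4: entry 0 ≤ 0. Minimum is 13/3 at row 3 (x2 leaves); pivot element 1.
Pivot on row 3; the obj-row RHS becomes 26/3 − (-6)·(13/3) = 104/3.

104/3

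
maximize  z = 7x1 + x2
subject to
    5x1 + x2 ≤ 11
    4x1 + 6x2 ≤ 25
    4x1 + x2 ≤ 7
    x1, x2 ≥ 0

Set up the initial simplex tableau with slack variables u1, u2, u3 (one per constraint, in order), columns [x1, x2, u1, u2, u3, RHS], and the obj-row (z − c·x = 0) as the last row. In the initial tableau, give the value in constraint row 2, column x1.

Constraint 2 has coefficient 4 on x1.

4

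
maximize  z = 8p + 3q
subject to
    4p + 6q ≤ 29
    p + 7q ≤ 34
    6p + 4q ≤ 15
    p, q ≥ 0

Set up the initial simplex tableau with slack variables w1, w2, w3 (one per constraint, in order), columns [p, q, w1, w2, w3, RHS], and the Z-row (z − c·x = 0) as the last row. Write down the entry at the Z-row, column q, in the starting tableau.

The Z-row carries the negated objective coefficients: the q entry is -3.

-3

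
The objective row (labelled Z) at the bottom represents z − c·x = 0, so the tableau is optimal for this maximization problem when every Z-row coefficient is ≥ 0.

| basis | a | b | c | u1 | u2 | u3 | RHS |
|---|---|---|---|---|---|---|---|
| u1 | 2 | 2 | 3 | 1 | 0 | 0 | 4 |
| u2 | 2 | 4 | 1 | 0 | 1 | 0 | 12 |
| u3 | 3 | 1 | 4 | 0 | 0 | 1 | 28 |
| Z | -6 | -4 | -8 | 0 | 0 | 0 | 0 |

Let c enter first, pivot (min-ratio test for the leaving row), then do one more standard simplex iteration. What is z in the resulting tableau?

Ratio test on column c — row 1: 4/3 = 4/3; row 2: 12/1 = 12; row 3: 28/4 = 7. Minimum is 4/3 at row 1 (u1 leaves); pivot element 3.
Pivot on row 1; the Z-row RHS becomes 0 − (-8)·(4/3) = 32/3.
Next entering variable (most negative Z-row entry -2/3): a.
Ratio test on column a — row 1: (4/3)/(2/3) = 2; row 2: (32/3)/(4/3) = 8; row 3: (68/3)/(1/3) = 68. Minimum is 2 at row 1 (c leaves); pivot element 2/3.
After the second pivot the Z-row RHS is 32/3 − (-2/3)·2 = 12.

12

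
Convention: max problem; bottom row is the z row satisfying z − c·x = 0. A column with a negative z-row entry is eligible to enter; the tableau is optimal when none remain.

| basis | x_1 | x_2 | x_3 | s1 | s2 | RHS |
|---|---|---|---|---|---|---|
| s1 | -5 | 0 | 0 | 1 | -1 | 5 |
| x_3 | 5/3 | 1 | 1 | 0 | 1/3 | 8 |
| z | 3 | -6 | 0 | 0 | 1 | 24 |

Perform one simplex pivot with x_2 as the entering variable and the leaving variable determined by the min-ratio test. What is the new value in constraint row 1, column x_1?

Ratio test on column x_2 — row 1: entry 0 ≤ 0; row 2: 8/1 = 8. Minimum is 8 at row 2 (x_3 leaves); pivot element 1.
Divide row 2 by 1; eliminate column x_2 from the other rows.
Row 1 update in column x_1: -5 − 0·(5/3) = -5.

-5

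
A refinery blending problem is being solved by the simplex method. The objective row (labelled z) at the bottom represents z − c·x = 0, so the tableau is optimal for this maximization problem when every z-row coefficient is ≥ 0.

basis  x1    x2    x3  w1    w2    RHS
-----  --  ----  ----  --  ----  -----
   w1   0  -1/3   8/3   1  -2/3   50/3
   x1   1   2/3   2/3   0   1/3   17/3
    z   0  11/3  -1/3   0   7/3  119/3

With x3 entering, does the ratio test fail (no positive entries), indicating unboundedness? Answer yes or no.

no

Column x3 has positive entries in row(s) 1, 2, so the ratio test bounds it — not unbounded.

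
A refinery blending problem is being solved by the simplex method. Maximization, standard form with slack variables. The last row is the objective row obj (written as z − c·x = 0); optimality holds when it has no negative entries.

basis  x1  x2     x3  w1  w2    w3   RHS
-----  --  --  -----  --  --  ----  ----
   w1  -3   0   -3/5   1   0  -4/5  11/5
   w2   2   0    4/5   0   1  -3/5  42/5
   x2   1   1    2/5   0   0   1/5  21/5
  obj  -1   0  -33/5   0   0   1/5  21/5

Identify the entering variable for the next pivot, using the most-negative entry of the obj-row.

x3

Negative obj-row entries: x1: -1, x3: -33/5.
The most negative is -33/5 in column x3, so x3 enters.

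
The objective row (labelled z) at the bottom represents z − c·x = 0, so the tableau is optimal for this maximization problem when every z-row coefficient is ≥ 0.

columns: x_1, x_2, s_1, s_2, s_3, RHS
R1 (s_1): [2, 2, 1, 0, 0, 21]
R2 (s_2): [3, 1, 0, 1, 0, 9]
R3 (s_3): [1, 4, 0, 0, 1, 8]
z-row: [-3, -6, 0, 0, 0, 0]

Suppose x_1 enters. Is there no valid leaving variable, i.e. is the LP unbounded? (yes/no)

Column x_1 has positive entries in row(s) 1, 2, 3, so the ratio test bounds it — not unbounded.

no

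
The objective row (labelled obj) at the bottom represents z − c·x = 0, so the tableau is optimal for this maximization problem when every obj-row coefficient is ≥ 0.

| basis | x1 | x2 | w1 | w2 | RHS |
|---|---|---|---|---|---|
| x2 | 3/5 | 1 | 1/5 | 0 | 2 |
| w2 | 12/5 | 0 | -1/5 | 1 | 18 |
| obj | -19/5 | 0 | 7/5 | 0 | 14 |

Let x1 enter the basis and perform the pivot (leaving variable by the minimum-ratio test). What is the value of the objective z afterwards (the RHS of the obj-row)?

80/3

Ratio test on column x1 — row 1: 2/(3/5) = 10/3; row 2: 18/(12/5) = 15/2. Minimum is 10/3 at row 1 (x2 leaves); pivot element 3/5.
Pivot on row 1; the obj-row RHS becomes 14 − (-19/5)·(10/3) = 80/3.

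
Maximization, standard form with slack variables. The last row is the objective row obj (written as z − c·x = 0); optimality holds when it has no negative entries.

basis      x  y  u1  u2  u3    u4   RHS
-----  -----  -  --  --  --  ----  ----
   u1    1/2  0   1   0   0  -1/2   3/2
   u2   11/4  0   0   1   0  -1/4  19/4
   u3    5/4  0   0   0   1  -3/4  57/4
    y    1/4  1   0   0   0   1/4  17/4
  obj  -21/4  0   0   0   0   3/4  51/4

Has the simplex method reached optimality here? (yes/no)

The obj-row has a negative entry -21/4 in column x, so it is not optimal.

no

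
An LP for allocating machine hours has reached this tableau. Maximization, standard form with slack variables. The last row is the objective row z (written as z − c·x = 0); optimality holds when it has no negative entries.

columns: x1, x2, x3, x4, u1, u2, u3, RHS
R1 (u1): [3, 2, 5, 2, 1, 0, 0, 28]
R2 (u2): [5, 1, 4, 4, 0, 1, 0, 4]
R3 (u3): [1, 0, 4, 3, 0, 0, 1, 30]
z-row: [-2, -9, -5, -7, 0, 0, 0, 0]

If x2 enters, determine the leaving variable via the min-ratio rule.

Column x2 entries and ratios — u1: 28/2 = 14; u2: 4/1 = 4; u3: 0 ≤ 0, skip.
Smallest ratio is 4 in the row of u2, so u2 leaves.

u2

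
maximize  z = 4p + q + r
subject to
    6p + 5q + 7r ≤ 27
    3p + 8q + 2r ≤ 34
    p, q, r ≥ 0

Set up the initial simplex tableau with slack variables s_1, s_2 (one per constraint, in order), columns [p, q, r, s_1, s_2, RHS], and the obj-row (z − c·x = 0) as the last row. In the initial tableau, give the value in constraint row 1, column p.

6

Constraint 1 has coefficient 6 on p.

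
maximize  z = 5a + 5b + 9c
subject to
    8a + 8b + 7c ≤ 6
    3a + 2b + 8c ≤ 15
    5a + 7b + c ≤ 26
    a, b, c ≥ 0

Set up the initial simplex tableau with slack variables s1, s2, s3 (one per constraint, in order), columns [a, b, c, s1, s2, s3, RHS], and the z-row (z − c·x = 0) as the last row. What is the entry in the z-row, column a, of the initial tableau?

The z-row carries the negated objective coefficients: the a entry is -5.

-5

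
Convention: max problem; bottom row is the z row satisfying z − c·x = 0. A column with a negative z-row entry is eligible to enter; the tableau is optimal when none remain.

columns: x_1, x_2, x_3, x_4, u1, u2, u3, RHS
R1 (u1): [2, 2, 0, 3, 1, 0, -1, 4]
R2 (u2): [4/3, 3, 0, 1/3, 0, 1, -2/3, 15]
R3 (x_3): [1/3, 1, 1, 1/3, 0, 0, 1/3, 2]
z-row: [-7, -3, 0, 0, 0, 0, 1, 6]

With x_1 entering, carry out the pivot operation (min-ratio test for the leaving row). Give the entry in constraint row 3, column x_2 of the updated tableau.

Ratio test on column x_1 — row 1: 4/2 = 2; row 2: 15/(4/3) = 45/4; row 3: 2/(1/3) = 6. Minimum is 2 at row 1 (u1 leaves); pivot element 2.
Divide row 1 by 2; eliminate column x_1 from the other rows.
Row 3 update in column x_2: 1 − (1/3)·1 = 2/3.

2/3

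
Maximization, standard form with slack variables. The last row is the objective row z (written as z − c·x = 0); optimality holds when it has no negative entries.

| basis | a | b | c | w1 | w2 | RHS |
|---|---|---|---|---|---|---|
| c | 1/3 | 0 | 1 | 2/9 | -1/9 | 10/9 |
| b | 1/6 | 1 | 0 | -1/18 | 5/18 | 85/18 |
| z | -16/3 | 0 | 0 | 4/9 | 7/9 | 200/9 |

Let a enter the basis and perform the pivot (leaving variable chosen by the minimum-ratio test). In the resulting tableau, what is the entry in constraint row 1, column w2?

-1/3

Ratio test on column a — row 1: (10/9)/(1/3) = 10/3; row 2: (85/18)/(1/6) = 85/3. Minimum is 10/3 at row 1 (c leaves); pivot element 1/3.
Divide row 1 by 1/3; eliminate column a from the other rows.
In the new row 1, the w2 entry is the old entry divided by the pivot: (-1/9)/(1/3) = -1/3.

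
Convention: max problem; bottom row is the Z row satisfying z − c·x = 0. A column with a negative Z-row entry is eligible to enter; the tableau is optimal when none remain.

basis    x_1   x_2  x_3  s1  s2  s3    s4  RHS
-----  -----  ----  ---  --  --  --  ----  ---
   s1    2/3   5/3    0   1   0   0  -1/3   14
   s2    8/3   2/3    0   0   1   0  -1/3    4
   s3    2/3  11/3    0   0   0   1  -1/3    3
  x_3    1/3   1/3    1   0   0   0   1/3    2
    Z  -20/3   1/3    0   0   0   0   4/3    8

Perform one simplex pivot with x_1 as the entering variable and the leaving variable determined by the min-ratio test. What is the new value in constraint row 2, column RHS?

Ratio test on column x_1 — row 1: 14/(2/3) = 21; row 2: 4/(8/3) = 3/2; row 3: 3/(2/3) = 9/2; row 4: 2/(1/3) = 6. Minimum is 3/2 at row 2 (s2 leaves); pivot element 8/3.
Divide row 2 by 8/3; eliminate column x_1 from the other rows.
In the new row 2, the RHS entry is the old entry divided by the pivot: 4/(8/3) = 3/2.

3/2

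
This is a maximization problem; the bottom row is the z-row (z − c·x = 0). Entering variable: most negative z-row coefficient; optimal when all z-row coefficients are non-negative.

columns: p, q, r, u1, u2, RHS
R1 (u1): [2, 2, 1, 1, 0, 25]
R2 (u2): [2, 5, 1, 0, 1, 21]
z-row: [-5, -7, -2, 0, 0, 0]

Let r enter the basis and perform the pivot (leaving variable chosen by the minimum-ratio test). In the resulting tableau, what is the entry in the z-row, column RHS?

42

Ratio test on column r — row 1: 25/1 = 25; row 2: 21/1 = 21. Minimum is 21 at row 2 (u2 leaves); pivot element 1.
Divide row 2 by 1; eliminate column r from the other rows.
z-row update in column RHS: 0 − (-2)·21 = 42.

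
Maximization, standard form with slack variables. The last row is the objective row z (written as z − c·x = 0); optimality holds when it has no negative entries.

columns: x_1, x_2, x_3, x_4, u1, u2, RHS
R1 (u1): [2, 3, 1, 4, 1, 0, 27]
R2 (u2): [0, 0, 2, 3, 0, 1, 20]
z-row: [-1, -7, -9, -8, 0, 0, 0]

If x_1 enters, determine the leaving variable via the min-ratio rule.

u1

Column x_1 entries and ratios — u1: 27/2 = 27/2; u2: 0 ≤ 0, skip.
Smallest ratio is 27/2 in the row of u1, so u1 leaves.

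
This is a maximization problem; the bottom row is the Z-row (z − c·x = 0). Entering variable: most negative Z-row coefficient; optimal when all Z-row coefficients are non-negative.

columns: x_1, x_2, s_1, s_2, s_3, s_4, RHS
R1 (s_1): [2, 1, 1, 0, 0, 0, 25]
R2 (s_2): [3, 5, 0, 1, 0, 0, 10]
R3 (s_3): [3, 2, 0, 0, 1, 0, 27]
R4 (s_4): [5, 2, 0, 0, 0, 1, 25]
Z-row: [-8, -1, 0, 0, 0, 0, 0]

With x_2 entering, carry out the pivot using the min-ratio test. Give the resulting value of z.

2

Ratio test on column x_2 — row 1: 25/1 = 25; row 2: 10/5 = 2; row 3: 27/2 = 27/2; row 4: 25/2 = 25/2. Minimum is 2 at row 2 (s_2 leaves); pivot element 5.
Pivot on row 2; the Z-row RHS becomes 0 − (-1)·2 = 2.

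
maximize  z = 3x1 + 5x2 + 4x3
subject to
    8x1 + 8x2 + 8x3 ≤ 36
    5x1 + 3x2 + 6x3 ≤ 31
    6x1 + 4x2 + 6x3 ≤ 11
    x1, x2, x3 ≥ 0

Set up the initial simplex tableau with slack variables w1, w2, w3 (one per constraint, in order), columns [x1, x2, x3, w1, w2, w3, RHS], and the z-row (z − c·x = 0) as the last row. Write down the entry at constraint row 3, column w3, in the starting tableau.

1

Slack w3 belongs to constraint 3; its column is the unit vector e_3, so the entry in row 3 is 1.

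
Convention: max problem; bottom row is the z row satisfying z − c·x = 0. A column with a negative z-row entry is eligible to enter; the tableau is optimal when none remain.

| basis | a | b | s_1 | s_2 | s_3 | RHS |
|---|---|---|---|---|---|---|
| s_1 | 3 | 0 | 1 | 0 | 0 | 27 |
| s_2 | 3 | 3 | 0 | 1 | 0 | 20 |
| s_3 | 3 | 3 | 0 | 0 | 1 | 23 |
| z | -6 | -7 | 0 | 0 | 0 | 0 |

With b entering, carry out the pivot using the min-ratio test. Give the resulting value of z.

140/3

Ratio test on column b — row 1: entry 0 ≤ 0; row 2: 20/3 = 20/3; row 3: 23/3 = 23/3. Minimum is 20/3 at row 2 (s_2 leaves); pivot element 3.
Pivot on row 2; the z-row RHS becomes 0 − (-7)·(20/3) = 140/3.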